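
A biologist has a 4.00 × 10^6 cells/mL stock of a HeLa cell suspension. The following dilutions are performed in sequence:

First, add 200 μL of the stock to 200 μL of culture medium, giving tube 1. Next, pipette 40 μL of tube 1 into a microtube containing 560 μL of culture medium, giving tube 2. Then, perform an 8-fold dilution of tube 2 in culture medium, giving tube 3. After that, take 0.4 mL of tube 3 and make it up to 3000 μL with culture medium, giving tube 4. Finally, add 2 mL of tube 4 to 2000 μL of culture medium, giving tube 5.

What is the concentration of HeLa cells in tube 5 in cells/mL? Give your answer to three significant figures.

Step 1: 200 μL + 200 μL = 400 μL total → factor 400/200 = 2
Step 2: 40 μL + 560 μL = 600 μL total → factor 600/40 = 15
Step 3: 8-fold → factor 8
Step 4: 0.4 mL brought to 3000 μL → factor 3/0.4 = 7.5
Step 5: 2 mL + 2000 μL = 4 mL total → factor 4/2 = 2
Dilution factor through tube 5 = 2 × 15 × 8 × 7.5 × 2 = 3600
[tube 5] = 4.00 × 10^6 cells/mL / 3600 = 1.11 × 10^3 cells/mL

1.11 × 10^3 cells/mL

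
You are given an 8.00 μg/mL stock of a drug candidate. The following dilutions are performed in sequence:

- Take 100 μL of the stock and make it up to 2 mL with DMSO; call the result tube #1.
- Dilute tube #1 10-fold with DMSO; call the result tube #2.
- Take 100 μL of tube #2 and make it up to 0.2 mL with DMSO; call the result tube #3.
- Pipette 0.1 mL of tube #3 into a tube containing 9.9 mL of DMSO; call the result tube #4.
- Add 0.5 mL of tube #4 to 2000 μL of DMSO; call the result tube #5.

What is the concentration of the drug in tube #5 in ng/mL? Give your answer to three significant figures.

0.0400 ng/mL

Step 1: 100 μL brought to 2 mL → factor 2000/100 = 20
Step 2: 10-fold → factor 10
Step 3: 100 μL brought to 0.2 mL → factor 200/100 = 2
Step 4: 0.1 mL + 9.9 mL = 10 mL total → factor 10/0.1 = 100
Step 5: 0.5 mL + 2000 μL = 2.5 mL total → factor 2.5/0.5 = 5
Overall dilution factor = 20 × 10 × 2 × 100 × 5 = 2 × 10^5
Final = 8.00 μg/mL / 2 × 10^5 = 4.000 × 10^-5 μg/mL = 0.0400 ng/mL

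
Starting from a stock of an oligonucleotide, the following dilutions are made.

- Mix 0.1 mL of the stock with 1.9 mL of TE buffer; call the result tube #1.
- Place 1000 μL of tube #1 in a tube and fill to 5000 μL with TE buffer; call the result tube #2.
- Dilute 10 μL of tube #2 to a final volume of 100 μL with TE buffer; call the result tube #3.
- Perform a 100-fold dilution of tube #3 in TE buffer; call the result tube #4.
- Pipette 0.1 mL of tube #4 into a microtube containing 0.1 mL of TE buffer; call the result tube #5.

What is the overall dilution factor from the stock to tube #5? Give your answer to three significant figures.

Step 1: 0.1 mL + 1.9 mL = 2 mL total → factor 2/0.1 = 20
Step 2: 1000 μL brought to 5000 μL → factor 5000/1000 = 5
Step 3: 10 μL brought to 100 μL → factor 100/10 = 10
Step 4: 100-fold → factor 100
Step 5: 0.1 mL + 0.1 mL = 0.2 mL total → factor 0.2/0.1 = 2
Overall dilution factor = 20 × 5 × 10 × 100 × 2 = 2 × 10^5

2.00 × 10^5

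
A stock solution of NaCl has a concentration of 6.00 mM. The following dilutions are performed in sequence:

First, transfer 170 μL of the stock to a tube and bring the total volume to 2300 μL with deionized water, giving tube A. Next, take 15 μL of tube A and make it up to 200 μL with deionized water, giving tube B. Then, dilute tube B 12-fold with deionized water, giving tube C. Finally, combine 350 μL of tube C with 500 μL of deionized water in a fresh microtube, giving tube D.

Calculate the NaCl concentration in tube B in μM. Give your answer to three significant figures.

33.3 μM

Step 1: 170 μL brought to 2300 μL → factor 2300/170 = 13.529
Step 2: 15 μL brought to 200 μL → factor 200/15 = 13.333
Dilution factor through tube B = 13.529 × 13.333 = 180.39
[tube B] = 6.00 mM / 180.39 = 0.03326 mM = 33.3 μM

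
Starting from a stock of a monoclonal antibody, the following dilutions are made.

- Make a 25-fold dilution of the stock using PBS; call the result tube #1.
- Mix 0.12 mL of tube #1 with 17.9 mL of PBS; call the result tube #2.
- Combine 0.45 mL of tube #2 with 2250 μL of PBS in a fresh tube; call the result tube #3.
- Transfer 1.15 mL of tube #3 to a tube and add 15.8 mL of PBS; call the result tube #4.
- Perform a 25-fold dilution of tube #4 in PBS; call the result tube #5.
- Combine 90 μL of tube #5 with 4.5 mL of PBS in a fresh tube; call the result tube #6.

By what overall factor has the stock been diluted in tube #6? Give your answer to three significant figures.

4.23 × 10^8

Step 1: 25-fold → factor 25
Step 2: 0.12 mL + 17.9 mL = 18.02 mL total → factor 18.02/0.12 = 150.17
Step 3: 0.45 mL + 2250 μL = 2.7 mL total → factor 2.7/0.45 = 6
Step 4: 1.15 mL + 15.8 mL = 16.95 mL total → factor 16.95/1.15 = 14.739
Step 5: 25-fold → factor 25
Step 6: 90 μL + 4.5 mL = 4590 μL total → factor 4590/90 = 51
Overall dilution factor = 25 × 150.17 × 6 × 14.739 × 25 × 51 = 4.233 × 10^8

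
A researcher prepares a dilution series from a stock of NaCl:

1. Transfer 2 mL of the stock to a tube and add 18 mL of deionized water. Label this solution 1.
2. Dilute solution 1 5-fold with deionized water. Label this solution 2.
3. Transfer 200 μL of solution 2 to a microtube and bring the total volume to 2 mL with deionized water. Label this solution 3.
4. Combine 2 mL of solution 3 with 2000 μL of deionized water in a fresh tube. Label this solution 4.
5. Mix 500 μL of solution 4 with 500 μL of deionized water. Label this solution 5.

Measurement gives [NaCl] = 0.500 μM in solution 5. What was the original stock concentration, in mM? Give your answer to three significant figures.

Step 1: 2 mL + 18 mL = 20 mL total → factor 20/2 = 10
Step 2: 5-fold → factor 5
Step 3: 200 μL brought to 2 mL → factor 2000/200 = 10
Step 4: 2 mL + 2000 μL = 4 mL total → factor 4/2 = 2
Step 5: 500 μL + 500 μL = 1000 μL total → factor 1000/500 = 2
Overall dilution factor = 10 × 5 × 10 × 2 × 2 = 2000
Stock = 0.500 μM × 2000 = 1000 μM = 1.00 mM

1.00 mM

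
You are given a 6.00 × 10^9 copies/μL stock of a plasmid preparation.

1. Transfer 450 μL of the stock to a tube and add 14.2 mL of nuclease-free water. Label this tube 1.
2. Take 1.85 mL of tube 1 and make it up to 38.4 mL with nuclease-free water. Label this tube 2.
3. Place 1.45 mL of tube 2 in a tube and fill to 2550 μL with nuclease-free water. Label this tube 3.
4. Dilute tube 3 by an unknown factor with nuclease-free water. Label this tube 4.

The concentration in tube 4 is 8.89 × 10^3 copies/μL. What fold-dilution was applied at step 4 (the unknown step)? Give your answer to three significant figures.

568-fold

Step 1: 450 μL + 14.2 mL = 14650 μL total → factor 14650/450 = 32.556
Step 2: 1.85 mL brought to 38.4 mL → factor 38.4/1.85 = 20.757
Step 3: 1.45 mL brought to 2550 μL → factor 2.55/1.45 = 1.7586
Step 4: unknown factor x
Product of known-step factors = 1188.4
Overall factor = 6.00 × 10^9 copies/μL / (8.89 × 10^3 copies/μL) = 6.7492 × 10^5
x = 6.7492 × 10^5 / 1188.4 = 568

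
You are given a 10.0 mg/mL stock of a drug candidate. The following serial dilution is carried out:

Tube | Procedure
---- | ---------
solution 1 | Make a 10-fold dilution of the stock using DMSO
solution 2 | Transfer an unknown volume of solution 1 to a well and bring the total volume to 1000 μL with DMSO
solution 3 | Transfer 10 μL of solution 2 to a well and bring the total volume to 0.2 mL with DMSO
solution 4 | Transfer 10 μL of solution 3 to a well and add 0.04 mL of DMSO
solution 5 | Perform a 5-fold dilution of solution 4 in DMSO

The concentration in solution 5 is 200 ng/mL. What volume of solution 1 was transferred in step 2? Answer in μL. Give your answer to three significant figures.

Step 1: 10-fold → factor 10
Step 2: v brought to 1000 μL → factor = 1000 μL/v
Step 3: 10 μL brought to 0.2 mL → factor 200/10 = 20
Step 4: 10 μL + 0.04 mL = 50 μL total → factor 50/10 = 5
Step 5: 5-fold → factor 5
Product of known-step factors = 5000
Overall factor = 10.0 mg/mL / (200 ng/mL) = 50000
Step-2 factor = 50000 / 5000 = 10
v = 1000 μL / 10 = 100 μL

100 μL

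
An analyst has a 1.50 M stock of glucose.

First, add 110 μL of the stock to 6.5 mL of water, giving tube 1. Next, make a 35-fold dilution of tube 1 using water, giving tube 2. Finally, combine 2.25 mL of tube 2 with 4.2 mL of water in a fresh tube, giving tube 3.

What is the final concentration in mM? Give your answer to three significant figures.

Step 1: 110 μL + 6.5 mL = 6610 μL total → factor 6610/110 = 60.091
Step 2: 35-fold → factor 35
Step 3: 2.25 mL + 4.2 mL = 6.45 mL total → factor 6.45/2.25 = 2.8667
Overall dilution factor = 60.091 × 35 × 2.8667 = 6029.1
Final = 1.50 M / 6029.1 = 0.0002488 M = 0.249 mM

0.249 mM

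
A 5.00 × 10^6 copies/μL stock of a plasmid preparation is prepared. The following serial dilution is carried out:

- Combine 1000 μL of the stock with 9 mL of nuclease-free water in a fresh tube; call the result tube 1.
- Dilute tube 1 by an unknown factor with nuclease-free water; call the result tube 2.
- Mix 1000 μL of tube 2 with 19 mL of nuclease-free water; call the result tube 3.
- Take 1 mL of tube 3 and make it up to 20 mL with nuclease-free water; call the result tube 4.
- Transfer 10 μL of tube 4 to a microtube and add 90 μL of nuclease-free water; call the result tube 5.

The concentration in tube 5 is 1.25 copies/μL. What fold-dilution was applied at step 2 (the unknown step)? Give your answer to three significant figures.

100-fold

Step 1: 1000 μL + 9 mL = 10000 μL total → factor 10000/1000 = 10
Step 2: unknown factor x
Step 3: 1000 μL + 19 mL = 20000 μL total → factor 20000/1000 = 20
Step 4: 1 mL brought to 20 mL → factor 20/1 = 20
Step 5: 10 μL + 90 μL = 100 μL total → factor 100/10 = 10
Product of known-step factors = 40000
Overall factor = 5.00 × 10^6 copies/μL / (1.25 copies/μL) = 4 × 10^6
x = 4 × 10^6 / 40000 = 100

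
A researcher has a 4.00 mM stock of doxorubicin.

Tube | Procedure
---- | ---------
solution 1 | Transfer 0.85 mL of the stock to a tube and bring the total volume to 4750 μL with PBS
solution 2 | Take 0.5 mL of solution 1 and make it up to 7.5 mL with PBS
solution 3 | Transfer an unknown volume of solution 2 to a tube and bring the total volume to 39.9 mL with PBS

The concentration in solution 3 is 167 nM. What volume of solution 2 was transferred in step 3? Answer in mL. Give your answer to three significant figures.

Step 1: 0.85 mL brought to 4750 μL → factor 4.75/0.85 = 5.5882
Step 2: 0.5 mL brought to 7.5 mL → factor 7.5/0.5 = 15
Step 3: v brought to 39.9 mL → factor = 39.9 mL/v
Product of known-step factors = 83.824
Overall factor = 4.00 mM / (167 nM) = 23952
Step-3 factor = 23952 / 83.824 = 285.74
v = 39.9 mL / 285.74 = 0.140 mL

0.140 mL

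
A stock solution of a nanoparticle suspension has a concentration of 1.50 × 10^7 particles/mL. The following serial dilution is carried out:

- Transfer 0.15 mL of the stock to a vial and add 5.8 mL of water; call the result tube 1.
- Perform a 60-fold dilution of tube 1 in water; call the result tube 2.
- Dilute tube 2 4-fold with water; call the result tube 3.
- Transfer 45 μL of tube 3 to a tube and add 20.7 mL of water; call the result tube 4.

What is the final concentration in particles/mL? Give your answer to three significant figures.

Step 1: 0.15 mL + 5.8 mL = 5.95 mL total → factor 5.95/0.15 = 39.667
Step 2: 60-fold → factor 60
Step 3: 4-fold → factor 4
Step 4: 45 μL + 20.7 mL = 20745 μL total → factor 20745/45 = 461
Overall dilution factor = 39.667 × 60 × 4 × 461 = 4.3887 × 10^6
Final = 1.50 × 10^7 particles/mL / 4.3887 × 10^6 = 3.42 particles/mL

3.42 particles/mL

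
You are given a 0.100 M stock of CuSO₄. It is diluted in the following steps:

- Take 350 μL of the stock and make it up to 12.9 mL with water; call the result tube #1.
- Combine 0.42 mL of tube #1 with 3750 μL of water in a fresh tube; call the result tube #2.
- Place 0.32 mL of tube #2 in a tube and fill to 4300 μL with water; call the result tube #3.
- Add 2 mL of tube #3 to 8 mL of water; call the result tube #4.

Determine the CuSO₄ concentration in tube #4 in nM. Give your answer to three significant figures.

Step 1: 350 μL brought to 12.9 mL → factor 12900/350 = 36.857
Step 2: 0.42 mL + 3750 μL = 4.17 mL total → factor 4.17/0.42 = 9.9286
Step 3: 0.32 mL brought to 4300 μL → factor 4.3/0.32 = 13.438
Step 4: 2 mL + 8 mL = 10 mL total → factor 10/2 = 5
Overall dilution factor = 36.857 × 9.9286 × 13.438 × 5 = 24587
Final = 0.100 M / 24587 = 4.067 × 10^-6 M = 4.07 × 10^3 nM

4.07 × 10^3 nM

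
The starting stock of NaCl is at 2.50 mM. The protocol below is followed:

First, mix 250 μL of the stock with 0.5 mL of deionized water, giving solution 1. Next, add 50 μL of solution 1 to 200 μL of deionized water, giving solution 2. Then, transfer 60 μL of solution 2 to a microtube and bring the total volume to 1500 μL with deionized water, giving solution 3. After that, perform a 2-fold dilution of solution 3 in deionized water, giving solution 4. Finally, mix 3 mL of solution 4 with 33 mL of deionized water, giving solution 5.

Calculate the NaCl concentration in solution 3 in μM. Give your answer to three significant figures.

Step 1: 250 μL + 0.5 mL = 750 μL total → factor 750/250 = 3
Step 2: 50 μL + 200 μL = 250 μL total → factor 250/50 = 5
Step 3: 60 μL brought to 1500 μL → factor 1500/60 = 25
Dilution factor through solution 3 = 3 × 5 × 25 = 375
[solution 3] = 2.50 mM / 375 = 0.006667 mM = 6.67 μM

6.67 μM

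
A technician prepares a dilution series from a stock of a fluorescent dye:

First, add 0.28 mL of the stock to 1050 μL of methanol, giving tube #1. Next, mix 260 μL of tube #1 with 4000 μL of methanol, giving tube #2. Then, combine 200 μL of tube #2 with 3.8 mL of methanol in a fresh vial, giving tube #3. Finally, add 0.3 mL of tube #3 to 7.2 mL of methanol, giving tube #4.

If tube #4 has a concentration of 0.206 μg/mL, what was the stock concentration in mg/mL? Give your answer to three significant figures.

8.02 mg/mL

Step 1: 0.28 mL + 1050 μL = 1.33 mL total → factor 1.33/0.28 = 4.75
Step 2: 260 μL + 4000 μL = 4260 μL total → factor 4260/260 = 16.385
Step 3: 200 μL + 3.8 mL = 4000 μL total → factor 4000/200 = 20
Step 4: 0.3 mL + 7.2 mL = 7.5 mL total → factor 7.5/0.3 = 25
Overall dilution factor = 4.75 × 16.385 × 20 × 25 = 38913
Stock = 0.206 μg/mL × 38913 = 8016 μg/mL = 8.02 mg/mL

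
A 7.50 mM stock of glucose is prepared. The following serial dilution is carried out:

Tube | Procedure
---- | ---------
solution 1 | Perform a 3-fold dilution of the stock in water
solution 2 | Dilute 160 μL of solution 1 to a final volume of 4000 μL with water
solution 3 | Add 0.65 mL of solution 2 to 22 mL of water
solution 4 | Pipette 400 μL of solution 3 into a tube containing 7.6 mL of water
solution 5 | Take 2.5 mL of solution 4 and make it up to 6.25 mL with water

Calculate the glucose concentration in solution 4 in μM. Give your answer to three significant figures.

Step 1: 3-fold → factor 3
Step 2: 160 μL brought to 4000 μL → factor 4000/160 = 25
Step 3: 0.65 mL + 22 mL = 22.65 mL total → factor 22.65/0.65 = 34.846
Step 4: 400 μL + 7.6 mL = 8000 μL total → factor 8000/400 = 20
Dilution factor through solution 4 = 3 × 25 × 34.846 × 20 = 52269
[solution 4] = 7.50 mM / 52269 = 0.0001435 mM = 0.143 μM

0.143 μM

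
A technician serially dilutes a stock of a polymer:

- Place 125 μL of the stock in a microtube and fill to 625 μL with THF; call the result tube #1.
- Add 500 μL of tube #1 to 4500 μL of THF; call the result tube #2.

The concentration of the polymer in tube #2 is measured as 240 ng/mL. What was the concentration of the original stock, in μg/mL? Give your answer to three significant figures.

Step 1: 125 μL brought to 625 μL → factor 625/125 = 5
Step 2: 500 μL + 4500 μL = 5000 μL total → factor 5000/500 = 10
Overall dilution factor = 5 × 10 = 50
Stock = 240 ng/mL × 50 = 1.200 × 10^4 ng/mL = 12.0 μg/mL

12.0 μg/mL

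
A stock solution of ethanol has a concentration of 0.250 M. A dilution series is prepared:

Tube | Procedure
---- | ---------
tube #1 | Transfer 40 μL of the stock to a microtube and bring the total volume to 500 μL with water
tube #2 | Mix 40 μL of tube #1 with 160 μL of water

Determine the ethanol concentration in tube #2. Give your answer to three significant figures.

Step 1: 40 μL brought to 500 μL → factor 500/40 = 12.5
Step 2: 40 μL + 160 μL = 200 μL total → factor 200/40 = 5
Overall dilution factor = 12.5 × 5 = 62.5
Final = 0.250 M / 62.5 = 0.00400 M

0.00400 M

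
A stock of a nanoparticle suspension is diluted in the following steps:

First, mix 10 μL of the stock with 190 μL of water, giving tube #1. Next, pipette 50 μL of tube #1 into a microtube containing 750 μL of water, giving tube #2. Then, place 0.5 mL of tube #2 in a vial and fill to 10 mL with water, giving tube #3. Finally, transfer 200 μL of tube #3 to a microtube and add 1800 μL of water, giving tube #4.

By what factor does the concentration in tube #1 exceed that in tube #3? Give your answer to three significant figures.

Step 1: 10 μL + 190 μL = 200 μL total → factor 200/10 = 20
Step 2: 50 μL + 750 μL = 800 μL total → factor 800/50 = 16
Step 3: 0.5 mL brought to 10 mL → factor 10/0.5 = 20
Dilution factor to tube #1 = 20; to tube #3 = 6400
[tube #1]/[tube #3] = (factor to tube #3)/(factor to tube #1) = 6400/20 = 320

320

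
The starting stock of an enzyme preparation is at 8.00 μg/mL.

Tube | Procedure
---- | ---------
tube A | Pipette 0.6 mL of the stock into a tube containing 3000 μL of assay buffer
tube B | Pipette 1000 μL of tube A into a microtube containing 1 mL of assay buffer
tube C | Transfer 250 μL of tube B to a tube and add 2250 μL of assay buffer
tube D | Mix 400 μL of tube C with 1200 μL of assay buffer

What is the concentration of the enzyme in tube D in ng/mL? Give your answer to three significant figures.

Step 1: 0.6 mL + 3000 μL = 3.6 mL total → factor 3.6/0.6 = 6
Step 2: 1000 μL + 1 mL = 2000 μL total → factor 2000/1000 = 2
Step 3: 250 μL + 2250 μL = 2500 μL total → factor 2500/250 = 10
Step 4: 400 μL + 1200 μL = 1600 μL total → factor 1600/400 = 4
Overall dilution factor = 6 × 2 × 10 × 4 = 480
Final = 8.00 μg/mL / 480 = 0.01667 μg/mL = 16.7 ng/mL

16.7 ng/mL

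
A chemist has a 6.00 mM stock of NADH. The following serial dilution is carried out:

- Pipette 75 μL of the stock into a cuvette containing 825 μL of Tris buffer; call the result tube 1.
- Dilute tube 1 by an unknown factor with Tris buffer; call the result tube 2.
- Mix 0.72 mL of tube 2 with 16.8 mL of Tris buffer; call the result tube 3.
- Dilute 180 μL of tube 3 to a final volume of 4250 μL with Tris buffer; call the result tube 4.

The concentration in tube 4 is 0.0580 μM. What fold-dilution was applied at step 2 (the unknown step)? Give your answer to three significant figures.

15.0-fold

Step 1: 75 μL + 825 μL = 900 μL total → factor 900/75 = 12
Step 2: unknown factor x
Step 3: 0.72 mL + 16.8 mL = 17.52 mL total → factor 17.52/0.72 = 24.333
Step 4: 180 μL brought to 4250 μL → factor 4250/180 = 23.611
Product of known-step factors = 6894.4
Overall factor = 6.00 mM / (0.0580 μM) = 1.0345 × 10^5
x = 1.0345 × 10^5 / 6894.4 = 15.0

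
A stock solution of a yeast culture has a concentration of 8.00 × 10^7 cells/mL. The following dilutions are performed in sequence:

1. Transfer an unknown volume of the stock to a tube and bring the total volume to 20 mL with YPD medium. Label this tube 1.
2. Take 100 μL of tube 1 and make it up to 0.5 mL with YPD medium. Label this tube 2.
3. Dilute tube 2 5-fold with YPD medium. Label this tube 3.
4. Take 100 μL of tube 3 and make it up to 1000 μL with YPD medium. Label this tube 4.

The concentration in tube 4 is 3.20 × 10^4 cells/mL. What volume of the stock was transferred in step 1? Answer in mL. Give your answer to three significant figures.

Step 1: v brought to 20 mL → factor = 20 mL/v
Step 2: 100 μL brought to 0.5 mL → factor 500/100 = 5
Step 3: 5-fold → factor 5
Step 4: 100 μL brought to 1000 μL → factor 1000/100 = 10
Product of known-step factors = 250
Overall factor = 8.00 × 10^7 cells/mL / (3.20 × 10^4 cells/mL) = 2500
Step-1 factor = 2500 / 250 = 10
v = 20 mL / 10 = 2.00 mL

2.00 mL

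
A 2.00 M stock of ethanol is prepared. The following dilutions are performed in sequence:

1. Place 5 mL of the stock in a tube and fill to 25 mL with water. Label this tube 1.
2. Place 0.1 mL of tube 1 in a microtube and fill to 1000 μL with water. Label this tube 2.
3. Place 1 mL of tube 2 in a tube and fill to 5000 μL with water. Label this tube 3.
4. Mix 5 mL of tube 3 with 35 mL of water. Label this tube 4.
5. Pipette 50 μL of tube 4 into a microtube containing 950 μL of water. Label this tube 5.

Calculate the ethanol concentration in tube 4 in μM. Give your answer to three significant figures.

1.00 × 10^3 μM

Step 1: 5 mL brought to 25 mL → factor 25/5 = 5
Step 2: 0.1 mL brought to 1000 μL → factor 1/0.1 = 10
Step 3: 1 mL brought to 5000 μL → factor 5/1 = 5
Step 4: 5 mL + 35 mL = 40 mL total → factor 40/5 = 8
Dilution factor through tube 4 = 5 × 10 × 5 × 8 = 2000
[tube 4] = 2.00 M / 2000 = 0.001000 M = 1.00 × 10^3 μM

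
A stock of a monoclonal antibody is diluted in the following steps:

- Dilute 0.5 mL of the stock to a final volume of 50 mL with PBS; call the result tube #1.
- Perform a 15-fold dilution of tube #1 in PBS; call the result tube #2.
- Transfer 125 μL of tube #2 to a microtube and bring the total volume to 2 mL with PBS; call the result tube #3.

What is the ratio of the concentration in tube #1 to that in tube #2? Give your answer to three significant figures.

15.0

Step 1: 0.5 mL brought to 50 mL → factor 50/0.5 = 100
Step 2: 15-fold → factor 15
Dilution factor to tube #1 = 100; to tube #2 = 1500
[tube #1]/[tube #2] = (factor to tube #2)/(factor to tube #1) = 1500/100 = 15.0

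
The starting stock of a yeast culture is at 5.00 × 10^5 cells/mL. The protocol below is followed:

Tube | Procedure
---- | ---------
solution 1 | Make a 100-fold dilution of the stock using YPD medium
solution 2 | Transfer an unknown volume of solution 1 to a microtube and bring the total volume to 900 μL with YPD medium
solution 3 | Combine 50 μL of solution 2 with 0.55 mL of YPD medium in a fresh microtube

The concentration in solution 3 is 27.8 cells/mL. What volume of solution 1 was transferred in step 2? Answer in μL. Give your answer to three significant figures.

60.0 μL

Step 1: 100-fold → factor 100
Step 2: v brought to 900 μL → factor = 900 μL/v
Step 3: 50 μL + 0.55 mL = 600 μL total → factor 600/50 = 12
Product of known-step factors = 1200
Overall factor = 5.00 × 10^5 cells/mL / (27.8 cells/mL) = 17986
Step-2 factor = 17986 / 1200 = 14.988
v = 900 μL / 14.988 = 60.0 μL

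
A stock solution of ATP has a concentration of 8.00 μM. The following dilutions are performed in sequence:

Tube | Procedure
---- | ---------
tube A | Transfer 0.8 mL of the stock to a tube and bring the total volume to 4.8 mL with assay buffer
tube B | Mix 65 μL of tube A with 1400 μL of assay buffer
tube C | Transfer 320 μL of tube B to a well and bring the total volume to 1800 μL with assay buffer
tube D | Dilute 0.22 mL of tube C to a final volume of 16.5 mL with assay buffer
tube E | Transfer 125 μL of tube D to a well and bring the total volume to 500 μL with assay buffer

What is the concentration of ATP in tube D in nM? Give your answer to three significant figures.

Step 1: 0.8 mL brought to 4.8 mL → factor 4.8/0.8 = 6
Step 2: 65 μL + 1400 μL = 1465 μL total → factor 1465/65 = 22.538
Step 3: 320 μL brought to 1800 μL → factor 1800/320 = 5.625
Step 4: 0.22 mL brought to 16.5 mL → factor 16.5/0.22 = 75
Dilution factor through tube D = 6 × 22.538 × 5.625 × 75 = 57050
[tube D] = 8.00 μM / 57050 = 0.0001402 μM = 0.140 nM

0.140 nM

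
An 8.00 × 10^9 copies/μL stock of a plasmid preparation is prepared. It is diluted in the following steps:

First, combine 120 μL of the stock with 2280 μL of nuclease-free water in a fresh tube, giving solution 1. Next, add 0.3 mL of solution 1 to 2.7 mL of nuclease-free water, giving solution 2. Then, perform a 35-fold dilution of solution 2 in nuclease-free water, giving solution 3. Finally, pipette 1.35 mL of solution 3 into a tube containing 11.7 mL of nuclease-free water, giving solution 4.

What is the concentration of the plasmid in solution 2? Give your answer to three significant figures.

4.00 × 10^7 copies/μL

Step 1: 120 μL + 2280 μL = 2400 μL total → factor 2400/120 = 20
Step 2: 0.3 mL + 2.7 mL = 3 mL total → factor 3/0.3 = 10
Dilution factor through solution 2 = 20 × 10 = 200
[solution 2] = 8.00 × 10^9 copies/μL / 200 = 4.00 × 10^7 copies/μL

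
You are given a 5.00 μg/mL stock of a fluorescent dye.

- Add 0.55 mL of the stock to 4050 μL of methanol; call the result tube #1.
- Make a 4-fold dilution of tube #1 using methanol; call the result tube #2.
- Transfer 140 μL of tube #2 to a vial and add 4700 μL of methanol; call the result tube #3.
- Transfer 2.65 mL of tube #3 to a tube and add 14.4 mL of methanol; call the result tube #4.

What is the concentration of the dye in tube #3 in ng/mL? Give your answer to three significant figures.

Step 1: 0.55 mL + 4050 μL = 4.6 mL total → factor 4.6/0.55 = 8.3636
Step 2: 4-fold → factor 4
Step 3: 140 μL + 4700 μL = 4840 μL total → factor 4840/140 = 34.571
Dilution factor through tube #3 = 8.3636 × 4 × 34.571 = 1156.6
[tube #3] = 5.00 μg/mL / 1156.6 = 0.004323 μg/mL = 4.32 ng/mL

4.32 ng/mL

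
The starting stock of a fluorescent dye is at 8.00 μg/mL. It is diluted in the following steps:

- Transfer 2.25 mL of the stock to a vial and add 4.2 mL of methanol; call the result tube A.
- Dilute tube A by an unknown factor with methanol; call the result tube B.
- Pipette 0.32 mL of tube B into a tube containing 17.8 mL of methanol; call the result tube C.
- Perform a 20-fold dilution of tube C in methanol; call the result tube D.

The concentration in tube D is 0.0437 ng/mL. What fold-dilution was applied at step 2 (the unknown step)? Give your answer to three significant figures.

56.4-fold

Step 1: 2.25 mL + 4.2 mL = 6.45 mL total → factor 6.45/2.25 = 2.8667
Step 2: unknown factor x
Step 3: 0.32 mL + 17.8 mL = 18.12 mL total → factor 18.12/0.32 = 56.625
Step 4: 20-fold → factor 20
Product of known-step factors = 3246.5
Overall factor = 8.00 μg/mL / (0.0437 ng/mL) = 1.8307 × 10^5
x = 1.8307 × 10^5 / 3246.5 = 56.4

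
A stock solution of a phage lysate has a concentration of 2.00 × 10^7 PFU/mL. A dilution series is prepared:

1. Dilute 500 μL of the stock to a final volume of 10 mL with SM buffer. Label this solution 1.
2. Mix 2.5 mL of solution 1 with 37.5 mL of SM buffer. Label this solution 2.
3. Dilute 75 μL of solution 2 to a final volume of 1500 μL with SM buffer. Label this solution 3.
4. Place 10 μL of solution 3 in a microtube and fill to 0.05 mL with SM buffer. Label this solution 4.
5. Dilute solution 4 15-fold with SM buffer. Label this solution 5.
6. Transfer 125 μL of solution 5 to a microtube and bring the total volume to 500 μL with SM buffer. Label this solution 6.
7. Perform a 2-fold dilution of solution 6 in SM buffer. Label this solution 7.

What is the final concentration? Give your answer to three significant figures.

5.21 PFU/mL

Step 1: 500 μL brought to 10 mL → factor 10000/500 = 20
Step 2: 2.5 mL + 37.5 mL = 40 mL total → factor 40/2.5 = 16
Step 3: 75 μL brought to 1500 μL → factor 1500/75 = 20
Step 4: 10 μL brought to 0.05 mL → factor 50/10 = 5
Step 5: 15-fold → factor 15
Step 6: 125 μL brought to 500 μL → factor 500/125 = 4
Step 7: 2-fold → factor 2
Overall dilution factor = 20 × 16 × 20 × 5 × 15 × 4 × 2 = 3.84 × 10^6
Final = 2.00 × 10^7 PFU/mL / 3.84 × 10^6 = 5.21 PFU/mL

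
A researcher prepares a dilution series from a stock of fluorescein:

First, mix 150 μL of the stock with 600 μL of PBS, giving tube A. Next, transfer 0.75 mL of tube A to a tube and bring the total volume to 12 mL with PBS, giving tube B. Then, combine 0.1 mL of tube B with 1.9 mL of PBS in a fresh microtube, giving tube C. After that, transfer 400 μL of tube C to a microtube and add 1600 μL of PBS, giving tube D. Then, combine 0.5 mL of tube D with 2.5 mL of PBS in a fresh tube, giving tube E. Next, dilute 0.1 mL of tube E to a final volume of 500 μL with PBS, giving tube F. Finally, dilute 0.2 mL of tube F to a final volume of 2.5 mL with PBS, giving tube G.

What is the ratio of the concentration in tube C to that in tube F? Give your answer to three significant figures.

Step 1: 150 μL + 600 μL = 750 μL total → factor 750/150 = 5
Step 2: 0.75 mL brought to 12 mL → factor 12/0.75 = 16
Step 3: 0.1 mL + 1.9 mL = 2 mL total → factor 2/0.1 = 20
Step 4: 400 μL + 1600 μL = 2000 μL total → factor 2000/400 = 5
Step 5: 0.5 mL + 2.5 mL = 3 mL total → factor 3/0.5 = 6
Step 6: 0.1 mL brought to 500 μL → factor 0.5/0.1 = 5
Dilution factor to tube C = 1600; to tube F = 2.4 × 10^5
[tube C]/[tube F] = (factor to tube F)/(factor to tube C) = 2.4 × 10^5/1600 = 150

150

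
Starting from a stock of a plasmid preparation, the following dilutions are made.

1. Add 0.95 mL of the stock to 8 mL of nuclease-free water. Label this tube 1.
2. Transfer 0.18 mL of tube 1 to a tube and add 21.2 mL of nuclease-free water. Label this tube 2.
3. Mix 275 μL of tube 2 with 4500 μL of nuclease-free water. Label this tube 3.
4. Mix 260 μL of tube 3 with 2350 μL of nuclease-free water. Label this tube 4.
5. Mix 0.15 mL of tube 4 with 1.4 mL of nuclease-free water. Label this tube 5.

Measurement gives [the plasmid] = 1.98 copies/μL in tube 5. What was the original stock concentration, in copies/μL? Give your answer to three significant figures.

Step 1: 0.95 mL + 8 mL = 8.95 mL total → factor 8.95/0.95 = 9.4211
Step 2: 0.18 mL + 21.2 mL = 21.38 mL total → factor 21.38/0.18 = 118.78
Step 3: 275 μL + 4500 μL = 4775 μL total → factor 4775/275 = 17.364
Step 4: 260 μL + 2350 μL = 2610 μL total → factor 2610/260 = 10.038
Step 5: 0.15 mL + 1.4 mL = 1.55 mL total → factor 1.55/0.15 = 10.333
Overall dilution factor = 9.4211 × 118.78 × 17.364 × 10.038 × 10.333 = 2.0155 × 10^6
Stock = 1.98 copies/μL × 2.0155 × 10^6 = 3.99 × 10^6 copies/μL

3.99 × 10^6 copies/μL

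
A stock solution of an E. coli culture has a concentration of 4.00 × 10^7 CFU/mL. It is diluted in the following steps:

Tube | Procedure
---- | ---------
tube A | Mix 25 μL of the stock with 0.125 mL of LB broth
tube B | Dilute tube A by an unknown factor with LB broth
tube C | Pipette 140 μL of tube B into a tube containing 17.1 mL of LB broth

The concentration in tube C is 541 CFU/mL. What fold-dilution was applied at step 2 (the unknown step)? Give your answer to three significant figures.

100-fold

Step 1: 25 μL + 0.125 mL = 150 μL total → factor 150/25 = 6
Step 2: unknown factor x
Step 3: 140 μL + 17.1 mL = 17240 μL total → factor 17240/140 = 123.14
Product of known-step factors = 738.86
Overall factor = 4.00 × 10^7 CFU/mL / (541 CFU/mL) = 73937
x = 73937 / 738.86 = 100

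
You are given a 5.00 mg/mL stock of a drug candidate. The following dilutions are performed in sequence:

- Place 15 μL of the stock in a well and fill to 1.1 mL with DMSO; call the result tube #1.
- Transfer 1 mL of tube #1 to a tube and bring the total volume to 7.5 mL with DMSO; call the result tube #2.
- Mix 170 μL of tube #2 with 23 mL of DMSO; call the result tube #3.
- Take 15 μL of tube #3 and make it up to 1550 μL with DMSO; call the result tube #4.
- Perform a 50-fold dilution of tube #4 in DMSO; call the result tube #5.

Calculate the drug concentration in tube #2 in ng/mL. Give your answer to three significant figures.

9.09 × 10^3 ng/mL

Step 1: 15 μL brought to 1.1 mL → factor 1100/15 = 73.333
Step 2: 1 mL brought to 7.5 mL → factor 7.5/1 = 7.5
Dilution factor through tube #2 = 73.333 × 7.5 = 550
[tube #2] = 5.00 mg/mL / 550 = 0.009091 mg/mL = 9.09 × 10^3 ng/mL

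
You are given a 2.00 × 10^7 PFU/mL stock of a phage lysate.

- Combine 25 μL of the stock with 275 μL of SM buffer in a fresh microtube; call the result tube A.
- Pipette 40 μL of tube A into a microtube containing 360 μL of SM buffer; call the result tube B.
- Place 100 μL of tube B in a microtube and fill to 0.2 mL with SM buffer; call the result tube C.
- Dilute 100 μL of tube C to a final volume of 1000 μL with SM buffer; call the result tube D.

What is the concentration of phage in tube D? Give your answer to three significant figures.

8.33 × 10^3 PFU/mL

Step 1: 25 μL + 275 μL = 300 μL total → factor 300/25 = 12
Step 2: 40 μL + 360 μL = 400 μL total → factor 400/40 = 10
Step 3: 100 μL brought to 0.2 mL → factor 200/100 = 2
Step 4: 100 μL brought to 1000 μL → factor 1000/100 = 10
Overall dilution factor = 12 × 10 × 2 × 10 = 2400
Final = 2.00 × 10^7 PFU/mL / 2400 = 8.33 × 10^3 PFU/mL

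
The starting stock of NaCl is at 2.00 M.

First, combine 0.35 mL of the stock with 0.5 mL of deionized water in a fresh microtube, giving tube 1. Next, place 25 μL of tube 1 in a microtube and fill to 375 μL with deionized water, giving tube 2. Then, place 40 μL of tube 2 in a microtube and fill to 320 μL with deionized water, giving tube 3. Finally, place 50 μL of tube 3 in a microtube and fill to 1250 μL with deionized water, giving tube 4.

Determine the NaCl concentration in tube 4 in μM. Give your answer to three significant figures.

Step 1: 0.35 mL + 0.5 mL = 0.85 mL total → factor 0.85/0.35 = 2.4286
Step 2: 25 μL brought to 375 μL → factor 375/25 = 15
Step 3: 40 μL brought to 320 μL → factor 320/40 = 8
Step 4: 50 μL brought to 1250 μL → factor 1250/50 = 25
Overall dilution factor = 2.4286 × 15 × 8 × 25 = 7285.7
Final = 2.00 M / 7285.7 = 0.0002745 M = 275 μM

275 μM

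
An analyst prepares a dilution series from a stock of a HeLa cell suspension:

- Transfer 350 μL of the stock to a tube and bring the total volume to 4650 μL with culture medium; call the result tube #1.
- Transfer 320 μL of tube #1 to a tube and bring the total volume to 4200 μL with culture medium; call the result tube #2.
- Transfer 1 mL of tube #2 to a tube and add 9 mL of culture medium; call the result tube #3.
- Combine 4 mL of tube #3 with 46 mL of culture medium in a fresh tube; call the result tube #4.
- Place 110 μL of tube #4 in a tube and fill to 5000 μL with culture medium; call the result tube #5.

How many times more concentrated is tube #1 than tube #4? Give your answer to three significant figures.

1.64 × 10^3

Step 1: 350 μL brought to 4650 μL → factor 4650/350 = 13.286
Step 2: 320 μL brought to 4200 μL → factor 4200/320 = 13.125
Step 3: 1 mL + 9 mL = 10 mL total → factor 10/1 = 10
Step 4: 4 mL + 46 mL = 50 mL total → factor 50/4 = 12.5
Dilution factor to tube #1 = 13.286; to tube #4 = 21797
[tube #1]/[tube #4] = (factor to tube #4)/(factor to tube #1) = 21797/13.286 = 1.64 × 10^3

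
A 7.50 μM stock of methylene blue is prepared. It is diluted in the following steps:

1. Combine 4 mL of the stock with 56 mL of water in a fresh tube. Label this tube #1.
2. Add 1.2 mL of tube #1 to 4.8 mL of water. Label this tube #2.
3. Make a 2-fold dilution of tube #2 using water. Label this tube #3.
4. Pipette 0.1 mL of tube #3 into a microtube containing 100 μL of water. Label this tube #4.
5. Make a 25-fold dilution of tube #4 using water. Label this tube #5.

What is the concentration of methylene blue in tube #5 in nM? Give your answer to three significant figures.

1.00 nM

Step 1: 4 mL + 56 mL = 60 mL total → factor 60/4 = 15
Step 2: 1.2 mL + 4.8 mL = 6 mL total → factor 6/1.2 = 5
Step 3: 2-fold → factor 2
Step 4: 0.1 mL + 100 μL = 0.2 mL total → factor 0.2/0.1 = 2
Step 5: 25-fold → factor 25
Dilution factor through tube #5 = 15 × 5 × 2 × 2 × 25 = 7500
[tube #5] = 7.50 μM / 7500 = 0.001000 μM = 1.00 nM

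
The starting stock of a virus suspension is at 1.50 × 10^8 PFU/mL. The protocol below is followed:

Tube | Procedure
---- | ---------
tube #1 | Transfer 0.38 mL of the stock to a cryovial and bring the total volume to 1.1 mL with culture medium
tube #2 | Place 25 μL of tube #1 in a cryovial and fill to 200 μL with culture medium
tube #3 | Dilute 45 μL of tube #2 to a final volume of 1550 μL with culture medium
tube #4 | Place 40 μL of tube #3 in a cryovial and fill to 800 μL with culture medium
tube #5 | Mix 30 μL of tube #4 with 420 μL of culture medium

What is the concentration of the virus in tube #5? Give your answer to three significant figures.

627 PFU/mL

Step 1: 0.38 mL brought to 1.1 mL → factor 1.1/0.38 = 2.8947
Step 2: 25 μL brought to 200 μL → factor 200/25 = 8
Step 3: 45 μL brought to 1550 μL → factor 1550/45 = 34.444
Step 4: 40 μL brought to 800 μL → factor 800/40 = 20
Step 5: 30 μL + 420 μL = 450 μL total → factor 450/30 = 15
Overall dilution factor = 2.8947 × 8 × 34.444 × 20 × 15 = 2.393 × 10^5
Final = 1.50 × 10^8 PFU/mL / 2.393 × 10^5 = 627 PFU/mL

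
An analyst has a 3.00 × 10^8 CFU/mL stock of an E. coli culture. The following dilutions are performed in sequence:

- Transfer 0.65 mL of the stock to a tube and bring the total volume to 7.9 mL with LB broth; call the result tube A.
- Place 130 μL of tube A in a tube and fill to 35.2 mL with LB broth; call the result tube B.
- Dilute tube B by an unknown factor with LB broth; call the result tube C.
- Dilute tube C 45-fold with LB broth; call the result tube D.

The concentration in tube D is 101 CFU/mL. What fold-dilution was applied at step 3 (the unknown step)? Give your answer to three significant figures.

20.1-fold

Step 1: 0.65 mL brought to 7.9 mL → factor 7.9/0.65 = 12.154
Step 2: 130 μL brought to 35.2 mL → factor 35200/130 = 270.77
Step 3: unknown factor x
Step 4: 45-fold → factor 45
Product of known-step factors = 1.4809 × 10^5
Overall factor = 3.00 × 10^8 CFU/mL / (101 CFU/mL) = 2.9703 × 10^6
x = 2.9703 × 10^6 / 1.4809 × 10^5 = 20.1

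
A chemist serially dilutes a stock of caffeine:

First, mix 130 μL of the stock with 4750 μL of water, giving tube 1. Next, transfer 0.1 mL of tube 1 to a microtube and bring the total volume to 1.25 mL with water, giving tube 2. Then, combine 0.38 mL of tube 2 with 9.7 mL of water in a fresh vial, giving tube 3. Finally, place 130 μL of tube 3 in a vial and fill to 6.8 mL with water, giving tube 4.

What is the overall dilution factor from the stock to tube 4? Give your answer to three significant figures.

Step 1: 130 μL + 4750 μL = 4880 μL total → factor 4880/130 = 37.538
Step 2: 0.1 mL brought to 1.25 mL → factor 1.25/0.1 = 12.5
Step 3: 0.38 mL + 9.7 mL = 10.08 mL total → factor 10.08/0.38 = 26.526
Step 4: 130 μL brought to 6.8 mL → factor 6800/130 = 52.308
Overall dilution factor = 37.538 × 12.5 × 26.526 × 52.308 = 6.5107 × 10^5

6.51 × 10^5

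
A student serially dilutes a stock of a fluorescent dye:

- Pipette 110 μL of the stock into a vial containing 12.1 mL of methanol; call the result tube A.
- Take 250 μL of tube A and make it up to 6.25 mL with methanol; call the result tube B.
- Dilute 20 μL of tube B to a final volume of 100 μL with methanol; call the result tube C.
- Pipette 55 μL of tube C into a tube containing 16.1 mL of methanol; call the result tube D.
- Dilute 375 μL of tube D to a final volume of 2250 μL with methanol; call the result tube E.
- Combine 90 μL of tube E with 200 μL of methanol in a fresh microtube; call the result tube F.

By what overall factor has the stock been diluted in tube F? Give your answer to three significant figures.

7.88 × 10^7

Step 1: 110 μL + 12.1 mL = 12210 μL total → factor 12210/110 = 111
Step 2: 250 μL brought to 6.25 mL → factor 6250/250 = 25
Step 3: 20 μL brought to 100 μL → factor 100/20 = 5
Step 4: 55 μL + 16.1 mL = 16155 μL total → factor 16155/55 = 293.73
Step 5: 375 μL brought to 2250 μL → factor 2250/375 = 6
Step 6: 90 μL + 200 μL = 290 μL total → factor 290/90 = 3.2222
Overall dilution factor = 111 × 25 × 5 × 293.73 × 6 × 3.2222 = 7.8792 × 10^7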